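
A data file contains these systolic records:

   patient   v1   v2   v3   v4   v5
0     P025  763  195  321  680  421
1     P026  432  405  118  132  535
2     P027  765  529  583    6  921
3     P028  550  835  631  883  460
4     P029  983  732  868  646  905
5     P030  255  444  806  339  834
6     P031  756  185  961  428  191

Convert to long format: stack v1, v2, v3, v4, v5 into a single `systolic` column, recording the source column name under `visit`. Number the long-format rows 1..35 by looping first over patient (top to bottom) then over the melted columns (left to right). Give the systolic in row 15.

35 rows total (7 × 5). Row 15: index ⌊(15-1)/5⌋ = 2 into patient → P027; (15-1) mod 5 = 4 into the melted columns → v5.
So row 15 is (P027, v5, 921); systolic = 921.

921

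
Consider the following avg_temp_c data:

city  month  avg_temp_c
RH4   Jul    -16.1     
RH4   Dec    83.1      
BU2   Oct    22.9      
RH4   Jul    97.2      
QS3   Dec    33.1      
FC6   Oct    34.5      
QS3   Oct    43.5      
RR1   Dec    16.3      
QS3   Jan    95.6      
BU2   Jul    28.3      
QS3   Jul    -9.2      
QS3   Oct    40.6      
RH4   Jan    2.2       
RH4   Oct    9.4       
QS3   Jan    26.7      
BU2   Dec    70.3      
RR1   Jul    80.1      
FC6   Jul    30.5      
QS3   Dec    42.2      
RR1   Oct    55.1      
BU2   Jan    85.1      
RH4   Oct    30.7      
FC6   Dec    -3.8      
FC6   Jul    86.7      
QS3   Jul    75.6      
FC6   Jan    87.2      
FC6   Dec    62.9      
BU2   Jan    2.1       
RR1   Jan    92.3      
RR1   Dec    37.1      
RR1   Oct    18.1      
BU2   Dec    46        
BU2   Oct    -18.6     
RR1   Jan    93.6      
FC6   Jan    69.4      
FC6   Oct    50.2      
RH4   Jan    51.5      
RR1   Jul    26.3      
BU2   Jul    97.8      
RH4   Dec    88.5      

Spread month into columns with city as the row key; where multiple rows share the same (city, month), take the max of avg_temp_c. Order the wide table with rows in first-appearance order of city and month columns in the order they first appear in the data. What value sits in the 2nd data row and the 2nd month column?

70.3

With rows in first-appearance order of city, row 2 is city=BU2. month columns in first-appearance order: Jul, Dec, Oct, Jan; column 2 is Dec.
Long rows with city=BU2, month=Dec: max(70.3, 46) = 70.3.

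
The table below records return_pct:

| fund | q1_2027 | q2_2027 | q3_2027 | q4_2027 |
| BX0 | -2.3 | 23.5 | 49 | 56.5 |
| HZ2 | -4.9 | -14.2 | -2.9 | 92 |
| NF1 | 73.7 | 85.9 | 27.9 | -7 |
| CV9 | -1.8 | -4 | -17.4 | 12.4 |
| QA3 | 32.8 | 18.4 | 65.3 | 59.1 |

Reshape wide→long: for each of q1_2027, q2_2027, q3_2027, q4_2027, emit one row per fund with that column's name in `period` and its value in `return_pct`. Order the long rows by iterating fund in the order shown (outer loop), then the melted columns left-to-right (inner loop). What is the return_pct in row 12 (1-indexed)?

-7

20 rows total (5 × 4). Row 12: index ⌊(12-1)/4⌋ = 2 into fund → NF1; (12-1) mod 4 = 3 into the melted columns → q4_2027.
So row 12 is (NF1, q4_2027, -7); return_pct = -7.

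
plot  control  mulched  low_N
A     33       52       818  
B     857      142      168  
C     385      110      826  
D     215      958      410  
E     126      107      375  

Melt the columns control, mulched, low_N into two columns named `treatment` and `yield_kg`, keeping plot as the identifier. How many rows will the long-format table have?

5 plot values × 3 melted columns = 15 rows.

15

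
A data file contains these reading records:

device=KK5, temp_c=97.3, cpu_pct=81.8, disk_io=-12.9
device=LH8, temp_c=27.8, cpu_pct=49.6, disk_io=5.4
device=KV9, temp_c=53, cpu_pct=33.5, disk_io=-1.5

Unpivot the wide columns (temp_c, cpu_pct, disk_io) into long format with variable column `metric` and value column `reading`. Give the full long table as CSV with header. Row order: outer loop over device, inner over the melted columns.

Each (device, column) pair becomes one row: 3 × 3 = 9 rows.
For example, (KK5, temp_c) → reading=97.3.

device,metric,reading
KK5,temp_c,97.3
KK5,cpu_pct,81.8
KK5,disk_io,-12.9
LH8,temp_c,27.8
LH8,cpu_pct,49.6
LH8,disk_io,5.4
KV9,temp_c,53
KV9,cpu_pct,33.5
KV9,disk_io,-1.5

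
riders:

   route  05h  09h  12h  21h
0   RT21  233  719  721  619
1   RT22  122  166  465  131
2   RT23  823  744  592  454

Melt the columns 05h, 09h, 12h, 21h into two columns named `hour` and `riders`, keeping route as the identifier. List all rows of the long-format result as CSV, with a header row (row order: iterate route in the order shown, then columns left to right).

route,hour,riders
RT21,05h,233
RT21,09h,719
RT21,12h,721
RT21,21h,619
RT22,05h,122
RT22,09h,166
RT22,12h,465
RT22,21h,131
RT23,05h,823
RT23,09h,744
RT23,12h,592
RT23,21h,454

Each (route, column) pair becomes one row: 3 × 4 = 12 rows.
For example, (RT21, 05h) → riders=233.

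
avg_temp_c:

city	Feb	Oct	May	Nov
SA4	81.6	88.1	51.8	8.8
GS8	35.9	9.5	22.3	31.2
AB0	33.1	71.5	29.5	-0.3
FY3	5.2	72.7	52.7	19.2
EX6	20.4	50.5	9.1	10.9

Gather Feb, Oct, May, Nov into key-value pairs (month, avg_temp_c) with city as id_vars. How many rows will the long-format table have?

20

5 city values × 4 melted columns = 20 rows.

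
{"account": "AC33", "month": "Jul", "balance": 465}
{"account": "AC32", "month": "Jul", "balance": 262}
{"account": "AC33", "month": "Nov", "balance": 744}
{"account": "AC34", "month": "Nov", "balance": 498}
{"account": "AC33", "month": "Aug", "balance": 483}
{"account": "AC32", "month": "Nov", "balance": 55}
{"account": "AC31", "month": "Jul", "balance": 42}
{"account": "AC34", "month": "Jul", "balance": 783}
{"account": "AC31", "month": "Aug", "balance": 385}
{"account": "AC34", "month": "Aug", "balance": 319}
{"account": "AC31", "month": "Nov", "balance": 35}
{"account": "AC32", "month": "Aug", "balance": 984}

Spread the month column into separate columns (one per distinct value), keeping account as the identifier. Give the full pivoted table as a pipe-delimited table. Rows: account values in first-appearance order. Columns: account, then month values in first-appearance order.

Columns: account plus the 3 distinct month values (Jul, Nov, Aug).
For example, row AC33 column Jul takes balance=465 from the long row (AC33, Jul).

| account | Jul | Nov | Aug |
| AC33 | 465 | 744 | 483 |
| AC32 | 262 | 55 | 984 |
| AC34 | 783 | 498 | 319 |
| AC31 | 42 | 35 | 385 |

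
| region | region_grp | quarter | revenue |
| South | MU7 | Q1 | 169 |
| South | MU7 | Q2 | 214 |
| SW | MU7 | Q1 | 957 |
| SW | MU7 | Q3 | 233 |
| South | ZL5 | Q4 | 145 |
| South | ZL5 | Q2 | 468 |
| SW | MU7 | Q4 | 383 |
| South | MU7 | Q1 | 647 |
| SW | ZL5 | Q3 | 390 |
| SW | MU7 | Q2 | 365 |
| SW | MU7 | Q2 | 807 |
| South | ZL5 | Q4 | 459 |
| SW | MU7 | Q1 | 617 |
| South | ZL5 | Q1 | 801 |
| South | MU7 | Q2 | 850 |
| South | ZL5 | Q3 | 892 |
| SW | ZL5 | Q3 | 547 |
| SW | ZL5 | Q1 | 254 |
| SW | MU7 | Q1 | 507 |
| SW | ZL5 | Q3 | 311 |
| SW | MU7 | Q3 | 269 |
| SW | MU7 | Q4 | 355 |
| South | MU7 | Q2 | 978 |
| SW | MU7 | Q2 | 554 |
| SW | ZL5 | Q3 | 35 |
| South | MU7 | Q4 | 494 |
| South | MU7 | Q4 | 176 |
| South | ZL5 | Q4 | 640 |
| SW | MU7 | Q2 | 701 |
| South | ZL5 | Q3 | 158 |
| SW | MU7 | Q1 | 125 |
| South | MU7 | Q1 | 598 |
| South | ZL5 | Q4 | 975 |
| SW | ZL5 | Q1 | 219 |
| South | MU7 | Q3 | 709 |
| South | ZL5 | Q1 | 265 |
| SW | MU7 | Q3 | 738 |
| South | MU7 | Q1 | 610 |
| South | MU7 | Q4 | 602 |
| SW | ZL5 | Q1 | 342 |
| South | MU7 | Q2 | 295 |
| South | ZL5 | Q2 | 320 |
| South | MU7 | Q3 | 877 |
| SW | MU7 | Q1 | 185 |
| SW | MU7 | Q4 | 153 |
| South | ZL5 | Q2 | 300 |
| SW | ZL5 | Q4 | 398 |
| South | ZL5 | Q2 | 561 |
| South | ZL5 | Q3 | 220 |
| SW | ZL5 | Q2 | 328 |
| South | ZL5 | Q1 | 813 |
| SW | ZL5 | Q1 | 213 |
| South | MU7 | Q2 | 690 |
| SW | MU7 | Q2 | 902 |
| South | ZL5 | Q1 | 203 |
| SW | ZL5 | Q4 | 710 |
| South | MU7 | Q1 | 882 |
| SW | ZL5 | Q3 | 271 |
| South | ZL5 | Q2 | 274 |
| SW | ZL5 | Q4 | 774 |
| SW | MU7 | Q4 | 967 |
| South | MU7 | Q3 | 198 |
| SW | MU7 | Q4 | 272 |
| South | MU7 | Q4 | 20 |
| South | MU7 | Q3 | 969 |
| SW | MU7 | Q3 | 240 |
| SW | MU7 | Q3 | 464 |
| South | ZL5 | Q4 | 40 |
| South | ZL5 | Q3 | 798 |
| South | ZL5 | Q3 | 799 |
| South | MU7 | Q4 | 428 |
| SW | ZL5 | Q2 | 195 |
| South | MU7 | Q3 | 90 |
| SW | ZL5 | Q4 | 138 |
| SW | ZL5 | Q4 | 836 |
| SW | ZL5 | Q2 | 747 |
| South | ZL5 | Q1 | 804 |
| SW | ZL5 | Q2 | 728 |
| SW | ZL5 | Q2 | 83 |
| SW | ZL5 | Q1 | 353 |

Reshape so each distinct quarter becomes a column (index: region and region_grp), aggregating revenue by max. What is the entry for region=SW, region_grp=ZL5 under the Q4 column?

836

Rows with region=SW, region_grp=ZL5 and quarter=Q4: revenue values are 398, 710, 774, 138, 836.
max(398, 710, 774, 138, 836) = 836.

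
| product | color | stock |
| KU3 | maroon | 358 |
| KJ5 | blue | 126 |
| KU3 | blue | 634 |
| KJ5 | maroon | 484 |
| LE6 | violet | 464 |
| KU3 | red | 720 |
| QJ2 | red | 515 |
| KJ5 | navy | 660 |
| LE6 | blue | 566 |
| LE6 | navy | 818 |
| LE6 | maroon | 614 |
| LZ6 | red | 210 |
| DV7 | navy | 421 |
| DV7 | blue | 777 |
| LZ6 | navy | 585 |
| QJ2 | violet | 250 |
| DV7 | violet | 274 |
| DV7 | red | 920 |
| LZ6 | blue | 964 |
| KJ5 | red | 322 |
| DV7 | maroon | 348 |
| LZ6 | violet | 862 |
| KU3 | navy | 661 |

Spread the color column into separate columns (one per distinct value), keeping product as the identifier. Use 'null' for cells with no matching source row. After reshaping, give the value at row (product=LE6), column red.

null

No long-format row has product=LE6 and color=red, so the cell is null.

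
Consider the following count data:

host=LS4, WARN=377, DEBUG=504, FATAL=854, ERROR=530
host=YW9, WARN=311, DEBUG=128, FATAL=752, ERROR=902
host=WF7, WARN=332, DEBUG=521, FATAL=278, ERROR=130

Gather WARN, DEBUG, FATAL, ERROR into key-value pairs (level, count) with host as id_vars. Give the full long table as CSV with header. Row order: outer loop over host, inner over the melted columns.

host,level,count
LS4,WARN,377
LS4,DEBUG,504
LS4,FATAL,854
LS4,ERROR,530
YW9,WARN,311
YW9,DEBUG,128
YW9,FATAL,752
YW9,ERROR,902
WF7,WARN,332
WF7,DEBUG,521
WF7,FATAL,278
WF7,ERROR,130

Each (host, column) pair becomes one row: 3 × 4 = 12 rows.
For example, (LS4, WARN) → count=377.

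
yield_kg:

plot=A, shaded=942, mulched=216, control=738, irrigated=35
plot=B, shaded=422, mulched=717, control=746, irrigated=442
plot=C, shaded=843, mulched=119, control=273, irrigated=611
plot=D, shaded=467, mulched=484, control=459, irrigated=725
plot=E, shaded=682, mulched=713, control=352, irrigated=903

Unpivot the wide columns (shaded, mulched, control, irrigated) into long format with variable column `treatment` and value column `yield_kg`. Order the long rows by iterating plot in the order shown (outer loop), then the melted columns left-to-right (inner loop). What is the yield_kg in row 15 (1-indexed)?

20 rows total (5 × 4). Row 15: index ⌊(15-1)/4⌋ = 3 into plot → D; (15-1) mod 4 = 2 into the melted columns → control.
So row 15 is (D, control, 459); yield_kg = 459.

459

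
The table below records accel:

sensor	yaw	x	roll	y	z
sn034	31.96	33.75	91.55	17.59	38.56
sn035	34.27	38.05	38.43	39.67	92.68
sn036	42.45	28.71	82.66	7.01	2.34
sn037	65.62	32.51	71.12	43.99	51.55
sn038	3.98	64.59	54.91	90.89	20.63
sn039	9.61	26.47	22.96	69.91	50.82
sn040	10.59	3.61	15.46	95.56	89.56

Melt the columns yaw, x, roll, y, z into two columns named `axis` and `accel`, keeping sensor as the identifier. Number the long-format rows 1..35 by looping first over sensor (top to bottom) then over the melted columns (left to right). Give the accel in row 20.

35 rows total (7 × 5). Row 20: index ⌊(20-1)/5⌋ = 3 into sensor → sn037; (20-1) mod 5 = 4 into the melted columns → z.
So row 20 is (sn037, z, 51.55); accel = 51.55.

51.55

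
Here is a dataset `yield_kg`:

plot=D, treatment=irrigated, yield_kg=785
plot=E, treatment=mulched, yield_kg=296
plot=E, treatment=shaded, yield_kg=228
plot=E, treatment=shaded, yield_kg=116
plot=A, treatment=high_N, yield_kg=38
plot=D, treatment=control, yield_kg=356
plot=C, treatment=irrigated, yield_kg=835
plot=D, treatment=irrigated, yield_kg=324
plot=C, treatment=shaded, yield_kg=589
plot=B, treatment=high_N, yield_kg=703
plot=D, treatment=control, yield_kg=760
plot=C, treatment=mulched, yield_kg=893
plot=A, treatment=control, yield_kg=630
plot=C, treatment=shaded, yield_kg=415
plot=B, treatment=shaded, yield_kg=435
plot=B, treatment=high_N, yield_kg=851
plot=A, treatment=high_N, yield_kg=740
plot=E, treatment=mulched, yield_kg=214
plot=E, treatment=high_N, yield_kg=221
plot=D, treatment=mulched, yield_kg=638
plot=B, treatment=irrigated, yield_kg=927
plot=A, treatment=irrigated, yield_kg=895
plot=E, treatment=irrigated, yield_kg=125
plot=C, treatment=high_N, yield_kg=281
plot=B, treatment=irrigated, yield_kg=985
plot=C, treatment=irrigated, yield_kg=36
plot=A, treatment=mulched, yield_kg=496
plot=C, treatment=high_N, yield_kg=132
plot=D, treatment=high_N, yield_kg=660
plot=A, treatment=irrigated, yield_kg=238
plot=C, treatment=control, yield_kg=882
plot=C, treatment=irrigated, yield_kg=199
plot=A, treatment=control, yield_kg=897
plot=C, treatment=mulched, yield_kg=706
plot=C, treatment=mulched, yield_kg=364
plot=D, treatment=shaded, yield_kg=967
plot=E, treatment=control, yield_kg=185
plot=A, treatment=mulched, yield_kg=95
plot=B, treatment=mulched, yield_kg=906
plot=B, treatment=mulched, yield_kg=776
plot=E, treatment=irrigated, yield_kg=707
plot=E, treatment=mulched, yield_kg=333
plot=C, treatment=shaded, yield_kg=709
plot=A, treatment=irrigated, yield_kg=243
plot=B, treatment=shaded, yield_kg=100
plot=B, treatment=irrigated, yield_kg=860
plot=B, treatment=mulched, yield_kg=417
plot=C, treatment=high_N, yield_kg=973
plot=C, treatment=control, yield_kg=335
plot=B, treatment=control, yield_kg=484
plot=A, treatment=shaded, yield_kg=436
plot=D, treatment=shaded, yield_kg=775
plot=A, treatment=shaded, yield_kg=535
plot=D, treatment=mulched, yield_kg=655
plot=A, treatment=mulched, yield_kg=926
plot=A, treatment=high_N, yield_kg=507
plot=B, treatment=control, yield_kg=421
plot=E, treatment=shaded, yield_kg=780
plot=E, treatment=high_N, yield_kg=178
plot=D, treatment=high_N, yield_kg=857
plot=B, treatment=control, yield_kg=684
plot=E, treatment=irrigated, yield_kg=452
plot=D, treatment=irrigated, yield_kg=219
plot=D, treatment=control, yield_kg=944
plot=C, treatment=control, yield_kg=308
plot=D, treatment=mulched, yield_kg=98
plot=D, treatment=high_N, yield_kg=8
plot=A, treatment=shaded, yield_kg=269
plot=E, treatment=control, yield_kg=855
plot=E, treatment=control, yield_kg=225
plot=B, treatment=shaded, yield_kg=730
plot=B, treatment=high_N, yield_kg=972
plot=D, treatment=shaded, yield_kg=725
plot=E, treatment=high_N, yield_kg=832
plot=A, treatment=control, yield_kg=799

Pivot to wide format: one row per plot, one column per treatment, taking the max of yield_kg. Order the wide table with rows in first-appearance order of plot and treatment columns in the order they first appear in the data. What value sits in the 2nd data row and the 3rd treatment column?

With rows in first-appearance order of plot, row 2 is plot=E. treatment columns in first-appearance order: irrigated, mulched, shaded, high_N, control; column 3 is shaded.
Long rows with plot=E, treatment=shaded: max(228, 116, 780) = 780.

780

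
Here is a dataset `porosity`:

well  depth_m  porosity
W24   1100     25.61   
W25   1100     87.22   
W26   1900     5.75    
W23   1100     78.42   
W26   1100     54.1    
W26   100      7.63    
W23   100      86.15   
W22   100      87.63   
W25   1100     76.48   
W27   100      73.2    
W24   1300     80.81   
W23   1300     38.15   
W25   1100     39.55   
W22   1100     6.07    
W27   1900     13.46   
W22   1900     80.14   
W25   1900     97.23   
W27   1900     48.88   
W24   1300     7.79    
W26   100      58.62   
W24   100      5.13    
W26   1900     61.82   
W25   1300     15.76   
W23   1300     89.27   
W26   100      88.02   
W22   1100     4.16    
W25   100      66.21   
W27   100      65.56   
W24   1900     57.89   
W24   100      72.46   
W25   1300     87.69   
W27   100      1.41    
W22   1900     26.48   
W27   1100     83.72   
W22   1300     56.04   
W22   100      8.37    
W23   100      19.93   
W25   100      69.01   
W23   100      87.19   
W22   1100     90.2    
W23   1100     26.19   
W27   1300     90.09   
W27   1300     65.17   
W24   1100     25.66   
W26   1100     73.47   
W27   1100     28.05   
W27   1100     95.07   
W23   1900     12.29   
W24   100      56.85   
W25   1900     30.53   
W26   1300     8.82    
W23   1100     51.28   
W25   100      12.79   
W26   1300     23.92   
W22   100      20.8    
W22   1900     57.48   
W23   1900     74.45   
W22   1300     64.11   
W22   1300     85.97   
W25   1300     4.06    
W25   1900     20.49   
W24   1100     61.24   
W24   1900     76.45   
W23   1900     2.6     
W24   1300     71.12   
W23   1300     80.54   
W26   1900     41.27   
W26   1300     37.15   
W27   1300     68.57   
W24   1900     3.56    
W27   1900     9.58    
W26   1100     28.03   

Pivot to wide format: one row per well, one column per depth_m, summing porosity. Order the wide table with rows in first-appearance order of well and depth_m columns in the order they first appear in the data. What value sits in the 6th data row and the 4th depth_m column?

With rows in first-appearance order of well, row 6 is well=W27. depth_m columns in first-appearance order: 1100, 1900, 100, 1300; column 4 is 1300.
Long rows with well=W27, depth_m=1300: 90.09 + 65.17 + 68.57 = 223.83.

223.83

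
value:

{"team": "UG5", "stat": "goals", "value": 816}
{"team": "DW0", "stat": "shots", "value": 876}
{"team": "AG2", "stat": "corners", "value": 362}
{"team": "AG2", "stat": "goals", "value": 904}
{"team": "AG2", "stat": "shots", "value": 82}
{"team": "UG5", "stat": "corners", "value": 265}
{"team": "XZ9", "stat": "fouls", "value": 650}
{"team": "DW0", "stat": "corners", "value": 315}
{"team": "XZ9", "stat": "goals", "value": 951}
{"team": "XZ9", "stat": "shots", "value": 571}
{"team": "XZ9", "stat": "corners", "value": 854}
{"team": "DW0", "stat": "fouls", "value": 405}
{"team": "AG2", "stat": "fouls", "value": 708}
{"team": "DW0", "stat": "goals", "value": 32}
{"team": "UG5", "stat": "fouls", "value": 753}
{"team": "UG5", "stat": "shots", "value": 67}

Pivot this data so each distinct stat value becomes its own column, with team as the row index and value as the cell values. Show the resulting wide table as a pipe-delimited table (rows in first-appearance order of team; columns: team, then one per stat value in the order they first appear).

Columns: team plus the 4 distinct stat values (goals, shots, corners, fouls).
For example, row UG5 column goals takes value=816 from the long row (UG5, goals).

| team | goals | shots | corners | fouls |
| UG5 | 816 | 67 | 265 | 753 |
| DW0 | 32 | 876 | 315 | 405 |
| AG2 | 904 | 82 | 362 | 708 |
| XZ9 | 951 | 571 | 854 | 650 |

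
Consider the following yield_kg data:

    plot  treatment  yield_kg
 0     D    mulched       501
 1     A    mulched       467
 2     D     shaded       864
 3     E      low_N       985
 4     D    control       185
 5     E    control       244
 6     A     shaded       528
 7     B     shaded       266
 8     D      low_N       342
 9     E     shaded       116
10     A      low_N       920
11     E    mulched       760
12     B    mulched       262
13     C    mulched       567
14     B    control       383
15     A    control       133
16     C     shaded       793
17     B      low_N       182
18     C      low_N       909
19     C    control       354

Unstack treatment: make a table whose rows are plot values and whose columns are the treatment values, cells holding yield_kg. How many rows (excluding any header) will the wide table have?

5 distinct plot values → 5 rows.

5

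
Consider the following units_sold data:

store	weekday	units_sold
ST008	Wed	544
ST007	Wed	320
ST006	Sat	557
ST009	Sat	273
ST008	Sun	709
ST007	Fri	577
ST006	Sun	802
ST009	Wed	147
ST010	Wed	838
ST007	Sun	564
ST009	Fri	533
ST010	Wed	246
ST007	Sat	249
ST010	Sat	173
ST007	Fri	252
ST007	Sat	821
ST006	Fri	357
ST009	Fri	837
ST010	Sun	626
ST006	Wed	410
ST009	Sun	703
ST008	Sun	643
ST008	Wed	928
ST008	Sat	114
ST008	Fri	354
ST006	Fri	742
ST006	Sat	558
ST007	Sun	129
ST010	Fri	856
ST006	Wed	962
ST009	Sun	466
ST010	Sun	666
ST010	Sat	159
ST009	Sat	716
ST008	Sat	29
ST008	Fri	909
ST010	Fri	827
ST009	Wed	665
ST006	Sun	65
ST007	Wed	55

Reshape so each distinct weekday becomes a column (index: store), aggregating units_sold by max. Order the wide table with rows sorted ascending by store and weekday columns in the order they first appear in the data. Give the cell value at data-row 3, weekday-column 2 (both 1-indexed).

114

With rows sorted ascending by store, row 3 is store=ST008. weekday columns in first-appearance order: Wed, Sat, Sun, Fri; column 2 is Sat.
Long rows with store=ST008, weekday=Sat: max(114, 29) = 114.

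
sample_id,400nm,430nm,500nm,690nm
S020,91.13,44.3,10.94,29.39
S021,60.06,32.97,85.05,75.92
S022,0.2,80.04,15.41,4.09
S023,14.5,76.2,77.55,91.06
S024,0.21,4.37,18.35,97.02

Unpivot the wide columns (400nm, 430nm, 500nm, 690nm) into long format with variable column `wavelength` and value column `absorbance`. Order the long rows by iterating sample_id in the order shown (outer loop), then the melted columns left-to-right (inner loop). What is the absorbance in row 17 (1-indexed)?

0.21

20 rows total (5 × 4). Row 17: index ⌊(17-1)/4⌋ = 4 into sample_id → S024; (17-1) mod 4 = 0 into the melted columns → 400nm.
So row 17 is (S024, 400nm, 0.21); absorbance = 0.21.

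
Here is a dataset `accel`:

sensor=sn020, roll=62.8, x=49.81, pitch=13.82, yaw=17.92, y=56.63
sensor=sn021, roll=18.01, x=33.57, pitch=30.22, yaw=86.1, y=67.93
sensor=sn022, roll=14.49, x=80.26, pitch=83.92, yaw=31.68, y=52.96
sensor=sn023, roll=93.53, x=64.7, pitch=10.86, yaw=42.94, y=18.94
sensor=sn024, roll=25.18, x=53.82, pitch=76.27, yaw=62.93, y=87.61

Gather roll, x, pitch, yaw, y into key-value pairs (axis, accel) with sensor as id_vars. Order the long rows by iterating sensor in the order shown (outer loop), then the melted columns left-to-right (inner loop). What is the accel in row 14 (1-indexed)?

31.68

25 rows total (5 × 5). Row 14: index ⌊(14-1)/5⌋ = 2 into sensor → sn022; (14-1) mod 5 = 3 into the melted columns → yaw.
So row 14 is (sn022, yaw, 31.68); accel = 31.68.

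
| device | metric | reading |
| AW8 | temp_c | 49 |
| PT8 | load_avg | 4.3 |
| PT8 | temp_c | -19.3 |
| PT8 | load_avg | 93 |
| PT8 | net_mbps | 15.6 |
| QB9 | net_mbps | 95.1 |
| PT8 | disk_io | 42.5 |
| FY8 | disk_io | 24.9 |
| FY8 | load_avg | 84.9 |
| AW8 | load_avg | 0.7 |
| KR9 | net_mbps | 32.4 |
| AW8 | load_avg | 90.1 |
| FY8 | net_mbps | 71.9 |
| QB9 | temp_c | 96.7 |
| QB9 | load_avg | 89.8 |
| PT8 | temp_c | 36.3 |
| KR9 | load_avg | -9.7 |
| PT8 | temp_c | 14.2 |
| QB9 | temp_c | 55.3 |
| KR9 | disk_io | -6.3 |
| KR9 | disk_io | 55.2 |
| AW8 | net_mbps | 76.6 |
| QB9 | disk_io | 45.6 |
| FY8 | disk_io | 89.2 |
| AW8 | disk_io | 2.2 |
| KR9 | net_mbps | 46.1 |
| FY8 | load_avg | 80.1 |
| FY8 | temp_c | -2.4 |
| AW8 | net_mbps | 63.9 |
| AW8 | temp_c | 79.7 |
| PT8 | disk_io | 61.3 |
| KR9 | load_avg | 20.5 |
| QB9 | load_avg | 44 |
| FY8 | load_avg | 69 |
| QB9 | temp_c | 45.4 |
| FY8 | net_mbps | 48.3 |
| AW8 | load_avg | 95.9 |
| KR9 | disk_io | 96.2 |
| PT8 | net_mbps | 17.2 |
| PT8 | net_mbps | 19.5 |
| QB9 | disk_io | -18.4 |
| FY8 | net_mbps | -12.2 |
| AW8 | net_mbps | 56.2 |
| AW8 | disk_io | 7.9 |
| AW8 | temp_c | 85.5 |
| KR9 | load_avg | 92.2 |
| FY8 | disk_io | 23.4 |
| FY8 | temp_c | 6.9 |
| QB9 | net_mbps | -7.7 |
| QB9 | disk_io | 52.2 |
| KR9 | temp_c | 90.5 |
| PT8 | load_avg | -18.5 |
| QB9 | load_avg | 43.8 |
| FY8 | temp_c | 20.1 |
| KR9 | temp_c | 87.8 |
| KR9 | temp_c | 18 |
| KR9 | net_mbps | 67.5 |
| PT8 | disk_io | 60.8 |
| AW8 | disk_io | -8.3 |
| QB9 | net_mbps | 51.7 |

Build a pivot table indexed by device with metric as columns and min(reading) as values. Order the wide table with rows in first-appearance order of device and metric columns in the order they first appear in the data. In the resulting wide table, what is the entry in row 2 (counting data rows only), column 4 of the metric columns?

With rows in first-appearance order of device, row 2 is device=PT8. metric columns in first-appearance order: temp_c, load_avg, net_mbps, disk_io; column 4 is disk_io.
Long rows with device=PT8, metric=disk_io: min(42.5, 61.3, 60.8) = 42.5.

42.5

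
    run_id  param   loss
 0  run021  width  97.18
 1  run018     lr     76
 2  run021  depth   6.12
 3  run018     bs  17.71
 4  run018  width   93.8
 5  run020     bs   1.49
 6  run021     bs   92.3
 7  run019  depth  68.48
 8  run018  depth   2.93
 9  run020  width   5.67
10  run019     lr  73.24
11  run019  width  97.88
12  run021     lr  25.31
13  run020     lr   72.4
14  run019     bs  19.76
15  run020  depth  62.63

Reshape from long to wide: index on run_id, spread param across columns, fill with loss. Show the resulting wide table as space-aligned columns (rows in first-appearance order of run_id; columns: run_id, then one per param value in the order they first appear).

Columns: run_id plus the 4 distinct param values (width, lr, depth, bs).
For example, row run021 column width takes loss=97.18 from the long row (run021, width).

run_id  width  lr     depth  bs   
run021  97.18  25.31  6.12   92.3 
run018  93.8   76     2.93   17.71
run020  5.67   72.4   62.63  1.49 
run019  97.88  73.24  68.48  19.76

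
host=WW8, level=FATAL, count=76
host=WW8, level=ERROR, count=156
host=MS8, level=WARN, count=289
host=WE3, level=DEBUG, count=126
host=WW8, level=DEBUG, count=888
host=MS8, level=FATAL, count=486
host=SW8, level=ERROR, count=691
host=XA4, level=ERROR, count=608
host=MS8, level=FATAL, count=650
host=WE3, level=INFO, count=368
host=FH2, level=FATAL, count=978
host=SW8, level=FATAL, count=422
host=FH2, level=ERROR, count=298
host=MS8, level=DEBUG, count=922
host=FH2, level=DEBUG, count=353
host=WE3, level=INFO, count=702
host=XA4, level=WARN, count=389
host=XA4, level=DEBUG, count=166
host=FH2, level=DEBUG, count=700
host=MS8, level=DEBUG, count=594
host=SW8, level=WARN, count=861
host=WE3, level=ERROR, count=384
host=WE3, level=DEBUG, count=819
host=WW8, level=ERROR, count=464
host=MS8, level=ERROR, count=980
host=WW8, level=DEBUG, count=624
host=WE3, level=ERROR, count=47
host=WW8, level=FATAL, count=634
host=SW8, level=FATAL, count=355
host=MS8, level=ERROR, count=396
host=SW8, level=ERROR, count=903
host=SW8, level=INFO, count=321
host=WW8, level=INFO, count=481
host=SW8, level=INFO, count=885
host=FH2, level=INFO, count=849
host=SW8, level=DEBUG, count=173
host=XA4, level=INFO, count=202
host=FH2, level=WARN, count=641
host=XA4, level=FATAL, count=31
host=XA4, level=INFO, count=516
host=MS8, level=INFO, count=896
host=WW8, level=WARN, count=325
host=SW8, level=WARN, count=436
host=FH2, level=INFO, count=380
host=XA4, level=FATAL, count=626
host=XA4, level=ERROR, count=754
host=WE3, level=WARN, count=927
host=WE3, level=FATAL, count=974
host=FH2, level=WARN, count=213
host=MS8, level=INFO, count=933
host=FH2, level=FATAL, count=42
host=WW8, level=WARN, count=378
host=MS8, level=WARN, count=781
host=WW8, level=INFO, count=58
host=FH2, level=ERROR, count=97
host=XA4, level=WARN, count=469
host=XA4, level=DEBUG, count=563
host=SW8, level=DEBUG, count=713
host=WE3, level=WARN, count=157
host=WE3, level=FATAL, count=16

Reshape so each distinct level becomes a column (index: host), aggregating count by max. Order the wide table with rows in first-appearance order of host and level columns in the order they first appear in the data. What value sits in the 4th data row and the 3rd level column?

861

With rows in first-appearance order of host, row 4 is host=SW8. level columns in first-appearance order: FATAL, ERROR, WARN, DEBUG, INFO; column 3 is WARN.
Long rows with host=SW8, level=WARN: max(861, 436) = 861.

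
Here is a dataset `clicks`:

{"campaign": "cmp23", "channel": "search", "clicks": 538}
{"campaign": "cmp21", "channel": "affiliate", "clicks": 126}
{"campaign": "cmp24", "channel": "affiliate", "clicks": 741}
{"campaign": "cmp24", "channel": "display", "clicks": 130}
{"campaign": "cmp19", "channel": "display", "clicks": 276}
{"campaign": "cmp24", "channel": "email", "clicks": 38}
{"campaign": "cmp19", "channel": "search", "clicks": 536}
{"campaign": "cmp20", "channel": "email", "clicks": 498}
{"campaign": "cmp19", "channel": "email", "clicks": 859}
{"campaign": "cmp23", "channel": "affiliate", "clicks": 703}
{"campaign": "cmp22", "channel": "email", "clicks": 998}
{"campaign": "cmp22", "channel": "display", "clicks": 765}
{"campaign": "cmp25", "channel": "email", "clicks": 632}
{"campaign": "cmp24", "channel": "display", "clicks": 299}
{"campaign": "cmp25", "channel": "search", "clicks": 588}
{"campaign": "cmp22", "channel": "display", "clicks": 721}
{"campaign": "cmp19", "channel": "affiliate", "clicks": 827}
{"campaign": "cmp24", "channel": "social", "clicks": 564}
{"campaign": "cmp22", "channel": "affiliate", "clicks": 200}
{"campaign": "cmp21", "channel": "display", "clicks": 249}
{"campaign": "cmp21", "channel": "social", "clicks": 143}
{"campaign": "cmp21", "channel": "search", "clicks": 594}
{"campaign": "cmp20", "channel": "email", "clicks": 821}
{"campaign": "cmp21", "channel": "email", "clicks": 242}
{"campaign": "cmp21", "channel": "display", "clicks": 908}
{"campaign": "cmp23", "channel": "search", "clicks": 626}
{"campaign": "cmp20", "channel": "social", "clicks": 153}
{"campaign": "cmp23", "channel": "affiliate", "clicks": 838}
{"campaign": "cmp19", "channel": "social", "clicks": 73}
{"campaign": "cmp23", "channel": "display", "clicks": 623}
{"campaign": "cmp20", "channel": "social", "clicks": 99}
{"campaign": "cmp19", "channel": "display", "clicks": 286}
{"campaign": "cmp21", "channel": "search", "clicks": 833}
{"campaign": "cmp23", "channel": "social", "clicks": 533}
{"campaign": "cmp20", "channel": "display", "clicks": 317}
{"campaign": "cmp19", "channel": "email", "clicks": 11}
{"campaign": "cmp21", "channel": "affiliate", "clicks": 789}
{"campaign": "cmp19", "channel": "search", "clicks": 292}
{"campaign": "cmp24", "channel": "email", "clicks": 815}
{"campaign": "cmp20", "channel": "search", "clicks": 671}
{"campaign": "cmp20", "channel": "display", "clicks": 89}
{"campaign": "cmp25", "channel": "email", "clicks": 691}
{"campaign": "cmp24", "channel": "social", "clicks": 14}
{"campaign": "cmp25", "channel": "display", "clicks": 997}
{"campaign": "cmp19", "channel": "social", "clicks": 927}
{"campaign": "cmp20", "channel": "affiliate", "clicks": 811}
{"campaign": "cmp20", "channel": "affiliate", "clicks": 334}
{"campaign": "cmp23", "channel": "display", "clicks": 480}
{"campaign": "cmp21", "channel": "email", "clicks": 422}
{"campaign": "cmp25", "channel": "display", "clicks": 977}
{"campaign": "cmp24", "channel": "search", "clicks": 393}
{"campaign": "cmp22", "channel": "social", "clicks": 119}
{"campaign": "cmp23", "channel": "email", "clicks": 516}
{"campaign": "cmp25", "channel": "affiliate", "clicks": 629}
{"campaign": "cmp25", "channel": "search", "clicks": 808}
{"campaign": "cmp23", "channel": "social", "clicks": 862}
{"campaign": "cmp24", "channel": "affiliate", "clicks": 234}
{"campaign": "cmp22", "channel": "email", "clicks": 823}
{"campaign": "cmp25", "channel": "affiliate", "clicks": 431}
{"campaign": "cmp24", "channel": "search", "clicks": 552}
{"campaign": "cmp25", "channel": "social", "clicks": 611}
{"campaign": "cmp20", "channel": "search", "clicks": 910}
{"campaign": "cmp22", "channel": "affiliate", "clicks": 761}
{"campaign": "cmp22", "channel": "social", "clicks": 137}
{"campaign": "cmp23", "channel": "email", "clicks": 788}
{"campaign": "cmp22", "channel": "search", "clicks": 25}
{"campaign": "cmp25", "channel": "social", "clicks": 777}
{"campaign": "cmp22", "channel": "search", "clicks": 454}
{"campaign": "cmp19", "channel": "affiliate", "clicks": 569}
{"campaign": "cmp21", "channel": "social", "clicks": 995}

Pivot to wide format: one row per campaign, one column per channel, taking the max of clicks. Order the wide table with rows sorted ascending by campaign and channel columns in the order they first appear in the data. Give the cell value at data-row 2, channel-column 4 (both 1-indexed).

821

With rows sorted ascending by campaign, row 2 is campaign=cmp20. channel columns in first-appearance order: search, affiliate, display, email, social; column 4 is email.
Long rows with campaign=cmp20, channel=email: max(498, 821) = 821.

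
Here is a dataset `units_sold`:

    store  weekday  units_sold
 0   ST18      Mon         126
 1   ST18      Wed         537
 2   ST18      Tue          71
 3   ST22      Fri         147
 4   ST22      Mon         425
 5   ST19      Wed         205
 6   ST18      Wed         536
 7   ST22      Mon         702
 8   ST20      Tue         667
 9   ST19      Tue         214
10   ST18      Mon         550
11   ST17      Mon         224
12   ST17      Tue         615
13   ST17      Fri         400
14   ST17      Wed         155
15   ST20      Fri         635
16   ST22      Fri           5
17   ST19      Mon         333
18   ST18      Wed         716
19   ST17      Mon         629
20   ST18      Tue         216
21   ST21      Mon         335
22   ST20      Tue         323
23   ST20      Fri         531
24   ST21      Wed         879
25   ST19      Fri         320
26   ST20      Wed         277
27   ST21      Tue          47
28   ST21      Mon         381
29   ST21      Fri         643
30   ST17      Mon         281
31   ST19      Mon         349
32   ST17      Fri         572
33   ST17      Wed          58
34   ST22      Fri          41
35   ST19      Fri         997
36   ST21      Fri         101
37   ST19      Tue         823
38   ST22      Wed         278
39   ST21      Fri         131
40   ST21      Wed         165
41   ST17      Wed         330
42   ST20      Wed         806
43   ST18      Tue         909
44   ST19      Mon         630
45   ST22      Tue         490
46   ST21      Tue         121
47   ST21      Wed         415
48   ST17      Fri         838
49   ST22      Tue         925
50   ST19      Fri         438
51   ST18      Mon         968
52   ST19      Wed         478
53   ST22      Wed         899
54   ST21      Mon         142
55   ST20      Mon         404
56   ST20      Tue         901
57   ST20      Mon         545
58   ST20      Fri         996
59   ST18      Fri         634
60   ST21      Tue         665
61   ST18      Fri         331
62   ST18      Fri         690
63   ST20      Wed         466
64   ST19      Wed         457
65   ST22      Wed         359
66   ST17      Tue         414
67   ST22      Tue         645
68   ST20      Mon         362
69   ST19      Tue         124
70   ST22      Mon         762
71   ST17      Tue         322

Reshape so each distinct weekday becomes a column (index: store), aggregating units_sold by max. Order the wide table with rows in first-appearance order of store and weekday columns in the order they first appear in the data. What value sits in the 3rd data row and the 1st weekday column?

630

With rows in first-appearance order of store, row 3 is store=ST19. weekday columns in first-appearance order: Mon, Wed, Tue, Fri; column 1 is Mon.
Long rows with store=ST19, weekday=Mon: max(333, 349, 630) = 630.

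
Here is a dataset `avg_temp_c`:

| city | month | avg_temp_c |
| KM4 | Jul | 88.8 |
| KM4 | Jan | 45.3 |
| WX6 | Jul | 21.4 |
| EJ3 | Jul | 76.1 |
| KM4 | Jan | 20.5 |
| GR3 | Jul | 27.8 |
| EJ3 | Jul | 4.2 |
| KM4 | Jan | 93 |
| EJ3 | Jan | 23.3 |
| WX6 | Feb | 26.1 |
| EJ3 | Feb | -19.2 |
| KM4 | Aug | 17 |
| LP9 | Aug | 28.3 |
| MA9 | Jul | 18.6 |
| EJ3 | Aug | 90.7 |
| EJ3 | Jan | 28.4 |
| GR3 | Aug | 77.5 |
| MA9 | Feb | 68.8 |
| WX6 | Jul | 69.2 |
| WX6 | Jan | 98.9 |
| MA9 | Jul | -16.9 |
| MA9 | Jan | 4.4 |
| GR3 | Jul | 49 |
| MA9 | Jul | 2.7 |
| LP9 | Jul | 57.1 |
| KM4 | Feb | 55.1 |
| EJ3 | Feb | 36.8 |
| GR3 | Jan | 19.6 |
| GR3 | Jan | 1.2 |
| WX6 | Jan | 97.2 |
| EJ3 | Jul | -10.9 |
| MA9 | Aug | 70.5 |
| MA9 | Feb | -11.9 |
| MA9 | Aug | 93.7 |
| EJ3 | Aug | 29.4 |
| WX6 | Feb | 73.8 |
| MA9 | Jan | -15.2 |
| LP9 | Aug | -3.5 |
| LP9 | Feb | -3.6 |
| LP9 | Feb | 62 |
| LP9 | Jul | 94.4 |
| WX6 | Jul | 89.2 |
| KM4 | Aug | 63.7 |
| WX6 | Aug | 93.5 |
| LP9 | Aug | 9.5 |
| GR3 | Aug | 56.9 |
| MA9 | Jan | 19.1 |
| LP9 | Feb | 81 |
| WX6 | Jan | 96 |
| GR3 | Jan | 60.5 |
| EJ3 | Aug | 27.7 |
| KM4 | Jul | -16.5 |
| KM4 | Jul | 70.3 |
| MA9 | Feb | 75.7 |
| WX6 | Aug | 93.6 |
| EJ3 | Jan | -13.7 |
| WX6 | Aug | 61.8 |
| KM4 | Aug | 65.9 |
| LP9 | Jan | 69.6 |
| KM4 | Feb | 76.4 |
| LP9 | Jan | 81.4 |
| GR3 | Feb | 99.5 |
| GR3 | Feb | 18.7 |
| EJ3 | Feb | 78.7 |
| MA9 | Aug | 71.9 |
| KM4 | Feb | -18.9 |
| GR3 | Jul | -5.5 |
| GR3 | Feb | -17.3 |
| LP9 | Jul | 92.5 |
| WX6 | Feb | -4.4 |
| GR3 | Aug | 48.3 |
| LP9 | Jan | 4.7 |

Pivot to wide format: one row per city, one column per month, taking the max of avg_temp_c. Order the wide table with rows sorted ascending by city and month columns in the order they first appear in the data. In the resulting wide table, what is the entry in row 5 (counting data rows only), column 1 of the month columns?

With rows sorted ascending by city, row 5 is city=MA9. month columns in first-appearance order: Jul, Jan, Feb, Aug; column 1 is Jul.
Long rows with city=MA9, month=Jul: max(18.6, -16.9, 2.7) = 18.6.

18.6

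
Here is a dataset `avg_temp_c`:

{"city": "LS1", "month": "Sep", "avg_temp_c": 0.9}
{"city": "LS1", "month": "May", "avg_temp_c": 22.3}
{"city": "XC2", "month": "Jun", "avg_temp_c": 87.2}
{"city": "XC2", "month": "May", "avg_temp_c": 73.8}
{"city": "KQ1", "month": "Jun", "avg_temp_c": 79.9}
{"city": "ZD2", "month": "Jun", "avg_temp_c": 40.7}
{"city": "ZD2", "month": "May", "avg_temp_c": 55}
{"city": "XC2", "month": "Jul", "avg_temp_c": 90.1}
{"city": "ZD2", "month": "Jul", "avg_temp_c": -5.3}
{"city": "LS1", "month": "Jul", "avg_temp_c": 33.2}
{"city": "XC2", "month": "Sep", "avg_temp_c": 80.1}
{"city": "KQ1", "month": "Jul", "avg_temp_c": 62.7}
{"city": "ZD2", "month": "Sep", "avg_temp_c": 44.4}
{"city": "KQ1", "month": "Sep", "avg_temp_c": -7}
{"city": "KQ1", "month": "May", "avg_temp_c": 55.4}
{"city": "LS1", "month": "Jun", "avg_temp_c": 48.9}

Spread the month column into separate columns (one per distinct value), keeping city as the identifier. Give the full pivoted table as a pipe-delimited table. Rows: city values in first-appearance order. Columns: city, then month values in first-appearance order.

Columns: city plus the 4 distinct month values (Sep, May, Jun, Jul).
For example, row LS1 column Sep takes avg_temp_c=0.9 from the long row (LS1, Sep).

| city | Sep | May | Jun | Jul |
| LS1 | 0.9 | 22.3 | 48.9 | 33.2 |
| XC2 | 80.1 | 73.8 | 87.2 | 90.1 |
| KQ1 | -7 | 55.4 | 79.9 | 62.7 |
| ZD2 | 44.4 | 55 | 40.7 | -5.3 |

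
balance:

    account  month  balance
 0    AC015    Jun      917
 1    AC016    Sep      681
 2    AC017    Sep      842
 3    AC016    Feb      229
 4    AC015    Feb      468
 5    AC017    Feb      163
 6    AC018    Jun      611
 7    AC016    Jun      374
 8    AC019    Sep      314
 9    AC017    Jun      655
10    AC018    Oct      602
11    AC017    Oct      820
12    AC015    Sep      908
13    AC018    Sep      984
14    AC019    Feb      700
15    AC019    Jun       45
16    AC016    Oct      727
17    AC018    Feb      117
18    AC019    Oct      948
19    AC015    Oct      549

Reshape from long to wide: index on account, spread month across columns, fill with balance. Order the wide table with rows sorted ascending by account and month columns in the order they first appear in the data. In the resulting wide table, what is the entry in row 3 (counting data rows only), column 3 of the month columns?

163

With rows sorted ascending by account, row 3 is account=AC017. month columns in first-appearance order: Jun, Sep, Feb, Oct; column 3 is Feb.
Long rows with account=AC017, month=Feb: balance = 163.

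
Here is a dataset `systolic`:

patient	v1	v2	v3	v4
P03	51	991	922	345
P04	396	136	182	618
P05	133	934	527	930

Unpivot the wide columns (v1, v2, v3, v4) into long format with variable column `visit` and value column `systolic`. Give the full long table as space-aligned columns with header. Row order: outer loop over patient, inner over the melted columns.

Each (patient, column) pair becomes one row: 3 × 4 = 12 rows.
For example, (P03, v1) → systolic=51.

patient  visit  systolic
P03      v1     51      
P03      v2     991     
P03      v3     922     
P03      v4     345     
P04      v1     396     
P04      v2     136     
P04      v3     182     
P04      v4     618     
P05      v1     133     
P05      v2     934     
P05      v3     527     
P05      v4     930     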